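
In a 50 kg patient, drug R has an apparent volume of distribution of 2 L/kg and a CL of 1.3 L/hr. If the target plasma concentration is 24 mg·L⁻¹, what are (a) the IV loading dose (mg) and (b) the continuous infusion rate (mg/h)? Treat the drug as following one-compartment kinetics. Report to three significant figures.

Total Vd = 2 × 50 = 100.0 L
Loading: fill Vd to C_target → 100.0 L × 24 mg/L = 2400 mg
Maintenance: replace elimination → rate = CL × Css = 1.300 × 24 = 31.20 mg/h

(a) 2400 mg; (b) 31.2 mg/h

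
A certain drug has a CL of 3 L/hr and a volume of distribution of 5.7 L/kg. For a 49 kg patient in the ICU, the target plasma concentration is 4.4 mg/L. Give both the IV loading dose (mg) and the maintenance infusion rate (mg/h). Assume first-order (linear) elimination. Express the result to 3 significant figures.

Total Vd = 5.7 × 49 = 279.3 L
Loading dose = Vd × C = 279.3 × 4.4 = 1229 mg
Maintenance infusion rate = CL × Css = 3.000 × 4.4 = 13.20 mg/h

(a) 1230 mg; (b) 13.2 mg/h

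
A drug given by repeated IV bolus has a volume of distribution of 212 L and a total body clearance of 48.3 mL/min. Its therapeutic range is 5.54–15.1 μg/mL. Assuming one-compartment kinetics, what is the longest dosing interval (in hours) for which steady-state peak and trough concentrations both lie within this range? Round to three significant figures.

73.4 h

CL = 48.3 mL/min = 48.3 × 0.06 = 2.898 L/h
k = CL / Vd = 2.898 / 212.0 = 0.01367 h⁻¹
Between IV bolus doses, concentration decays as C = C₀·e^(−kτ), so C_peak/C_trough = e^(kτ).
τ_max = ln(C_peak/C_trough) / k = ln(15.1/5.54) / 0.01367 = 1.003 / 0.01367 = 73.37 h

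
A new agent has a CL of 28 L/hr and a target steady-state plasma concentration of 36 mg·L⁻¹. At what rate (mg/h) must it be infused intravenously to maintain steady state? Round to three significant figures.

1010 mg/h

Rate = CL × Css = 28.00 × 36 = 1008 mg/h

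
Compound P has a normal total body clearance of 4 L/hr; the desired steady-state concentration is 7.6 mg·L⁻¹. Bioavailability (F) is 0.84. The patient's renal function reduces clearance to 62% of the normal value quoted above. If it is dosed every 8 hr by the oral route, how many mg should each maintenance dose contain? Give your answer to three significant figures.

Patient clearance = 0.62 × 4.000 = 2.480 L/h
D = CL × Css × τ / F = 2.480 × 7.6 × 8 / 0.84 = 179.5 mg

180 mg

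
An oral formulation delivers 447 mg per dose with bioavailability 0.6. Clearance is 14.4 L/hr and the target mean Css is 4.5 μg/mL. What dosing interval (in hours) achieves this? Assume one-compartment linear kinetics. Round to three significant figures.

4.14 h

F·D/τ = CL·Css → τ = F·D / (CL·Css).
τ = 0.6 × 447 / (14.4 × 4.5) = 4.139 h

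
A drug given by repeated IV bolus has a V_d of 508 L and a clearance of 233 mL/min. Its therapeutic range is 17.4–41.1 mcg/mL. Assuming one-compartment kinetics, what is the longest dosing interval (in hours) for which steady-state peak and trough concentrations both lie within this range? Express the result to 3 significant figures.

31.2 h

CL = 233 mL/min = 233 × 0.06 = 13.98 L/h
k = CL / Vd = 13.98 / 508.0 = 0.02752 h⁻¹
Between IV bolus doses, concentration decays as C = C₀·e^(−kτ), so C_peak/C_trough = e^(kτ).
τ_max = ln(C_peak/C_trough) / k = ln(41.1/17.4) / 0.02752 = 0.8595 / 0.02752 = 31.23 h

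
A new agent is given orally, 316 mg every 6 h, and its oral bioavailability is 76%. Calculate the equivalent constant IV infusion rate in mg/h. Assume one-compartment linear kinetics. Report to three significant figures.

40.0 mg/h

Equivalent systemic input: infusion rate = F·D/τ.
Rate = 0.76 × 316 / 6 = 40.03 mg/h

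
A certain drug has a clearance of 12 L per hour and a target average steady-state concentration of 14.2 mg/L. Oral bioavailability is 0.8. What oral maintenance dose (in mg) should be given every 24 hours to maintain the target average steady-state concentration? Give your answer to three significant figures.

5110 mg

D = CL × Css × τ / F = 12.00 × 14.2 × 24 / 0.8 = 5112 mg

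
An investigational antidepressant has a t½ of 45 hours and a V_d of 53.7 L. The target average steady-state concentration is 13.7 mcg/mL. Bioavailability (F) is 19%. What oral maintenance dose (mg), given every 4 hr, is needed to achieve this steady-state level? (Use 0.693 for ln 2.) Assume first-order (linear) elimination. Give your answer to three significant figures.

k = 0.693/45 = 0.01540 h⁻¹, so CL = k·Vd = 0.01540 × 53.70 = 0.8270 L/h
D = CL × Css × τ / F = 0.8270 × 13.7 × 4 / 0.19 = 238.5 mg

239 mg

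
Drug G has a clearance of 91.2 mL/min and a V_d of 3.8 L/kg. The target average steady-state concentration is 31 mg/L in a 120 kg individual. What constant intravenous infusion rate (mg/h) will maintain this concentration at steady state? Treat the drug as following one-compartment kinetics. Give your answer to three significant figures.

CL = 91.2 mL/min × 60/1000 = 5.472 L/h
Rate = CL × Css = 5.472 × 31 = 169.6 mg/h

170 mg/h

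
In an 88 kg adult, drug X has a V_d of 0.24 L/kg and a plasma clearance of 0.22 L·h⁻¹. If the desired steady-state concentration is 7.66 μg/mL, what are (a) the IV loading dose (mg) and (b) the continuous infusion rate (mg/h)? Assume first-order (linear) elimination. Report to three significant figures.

(a) 162 mg; (b) 1.69 mg/h

Total Vd = 0.24 × 88 = 21.12 L
Loading: fill Vd to C_target → 21.12 L × 7.66 mg/L = 161.8 mg
Maintenance: replace elimination → rate = CL × Css = 0.2200 × 7.66 = 1.685 mg/h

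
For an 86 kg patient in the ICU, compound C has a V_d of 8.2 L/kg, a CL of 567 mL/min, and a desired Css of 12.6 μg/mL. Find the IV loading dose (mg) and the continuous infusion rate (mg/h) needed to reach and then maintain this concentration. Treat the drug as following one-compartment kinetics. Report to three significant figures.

Total Vd = 8.2 × 86 = 705.2 L
Loading: fill Vd to C_target → 705.2 L × 12.6 mg/L = 8886 mg
CL = 567 mL/min = 567 × 0.06 = 34.02 L/h
Maintenance infusion rate = CL × Css = 34.02 × 12.6 = 428.7 mg/h

(a) 8890 mg; (b) 429 mg/h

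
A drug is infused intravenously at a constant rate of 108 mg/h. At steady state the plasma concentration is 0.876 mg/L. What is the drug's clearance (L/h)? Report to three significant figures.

123 L/h

At steady state, infusion rate = CL × Css, so CL = rate / Css.
CL = 108 / 0.876 = 123.3 L/h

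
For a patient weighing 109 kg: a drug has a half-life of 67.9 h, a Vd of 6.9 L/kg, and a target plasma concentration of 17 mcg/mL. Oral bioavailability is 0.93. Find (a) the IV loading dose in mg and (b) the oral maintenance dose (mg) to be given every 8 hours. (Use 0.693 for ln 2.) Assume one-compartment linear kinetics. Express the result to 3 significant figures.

(a) 12800 mg; (b) 1120 mg

Vd = 6.9 L/kg × 109 kg = 752.1 L
LD = Vd × C = 752.1 × 17 = 12790 mg
CL = 0.693 × Vd / t½ = 0.693 × 752.1 / 67.9 = 7.676 L/h
D = CL × Css × τ / F = 7.676 × 17 × 8 / 0.93 = 1123 mg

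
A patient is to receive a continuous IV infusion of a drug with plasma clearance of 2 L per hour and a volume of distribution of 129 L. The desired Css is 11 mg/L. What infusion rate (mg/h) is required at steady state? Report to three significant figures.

Infusion rate = CL · Css = 2.000 L/h × 11 mg/L = 22.00 mg/h

22.0 mg/h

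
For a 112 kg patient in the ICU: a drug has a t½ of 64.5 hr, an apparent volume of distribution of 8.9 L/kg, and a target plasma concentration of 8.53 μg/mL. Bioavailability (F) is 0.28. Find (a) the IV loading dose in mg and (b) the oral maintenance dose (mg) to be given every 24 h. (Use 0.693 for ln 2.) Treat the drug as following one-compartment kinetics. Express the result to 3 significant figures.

(a) 8500 mg; (b) 7830 mg

Total Vd = 8.9 × 112 = 996.8 L
LD = Vd × C = 996.8 × 8.53 = 8503 mg
CL = 0.693 × Vd / t½ = 0.693 × 996.8 / 64.5 = 10.71 L/h
D = CL × Css × τ / F = 10.71 × 8.53 × 24 / 0.28 = 7831 mg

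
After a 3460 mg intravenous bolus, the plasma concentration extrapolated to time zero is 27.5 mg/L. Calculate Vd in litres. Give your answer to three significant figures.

126 L

Immediately after an IV bolus, C₀ = Dose / Vd, so Vd = Dose / C₀.
Vd = 3460 / 27.5 = 125.8 L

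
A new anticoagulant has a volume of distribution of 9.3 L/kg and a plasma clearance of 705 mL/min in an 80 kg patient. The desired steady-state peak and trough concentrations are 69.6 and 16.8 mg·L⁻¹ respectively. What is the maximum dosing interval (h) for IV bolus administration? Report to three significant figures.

Vd = 9.3 L/kg × 80 kg = 744.0 L
CL = 705 mL/min × 60/1000 = 42.30 L/h
k = CL / Vd = 42.30 / 744.0 = 0.05685 h⁻¹
Between IV bolus doses, concentration decays as C = C₀·e^(−kτ), so C_peak/C_trough = e^(kτ).
τ_max = ln(C_peak/C_trough) / k = ln(69.6/16.8) / 0.05685 = 1.421 / 0.05685 = 25.00 h

25.0 h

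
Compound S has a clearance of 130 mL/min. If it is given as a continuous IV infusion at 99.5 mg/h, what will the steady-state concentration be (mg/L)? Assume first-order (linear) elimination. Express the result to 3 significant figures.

Convert clearance: 130 mL/min × 60 min/h ÷ 1000 mL/L = 7.800 L/h
Css = rate / CL = 99.5 / 7.800 = 12.76 mg/L

12.8 mg/L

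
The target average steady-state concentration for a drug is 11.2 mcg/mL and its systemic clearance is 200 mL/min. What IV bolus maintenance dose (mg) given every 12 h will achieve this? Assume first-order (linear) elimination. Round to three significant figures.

1610 mg

CL = 200 mL/min = 200 × 0.06 = 12.00 L/h
At steady state, dose per interval replaces the amount cleared in that interval: D/τ = CL·Css.
D = CL × Css × τ = 12.00 × 11.2 × 12 = 1613 mg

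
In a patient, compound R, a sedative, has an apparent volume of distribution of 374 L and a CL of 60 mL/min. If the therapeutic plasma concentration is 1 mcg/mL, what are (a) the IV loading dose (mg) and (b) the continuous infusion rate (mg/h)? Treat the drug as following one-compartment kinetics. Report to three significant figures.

(a) 374 mg; (b) 3.60 mg/h

LD = Vd · C_target = 374.0 × 1 = 374.0 mg
CL = 60 mL/min = 60 × 0.06 = 3.600 L/h
Maintenance: replace elimination → rate = CL × Css = 3.600 × 1 = 3.600 mg/h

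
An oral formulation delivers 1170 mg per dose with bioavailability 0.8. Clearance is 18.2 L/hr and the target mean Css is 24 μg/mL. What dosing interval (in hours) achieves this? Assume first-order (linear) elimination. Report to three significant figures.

F·D/τ = CL·Css → τ = F·D / (CL·Css).
τ = 0.8 × 1170 / (18.2 × 24) = 2.143 h

2.14 h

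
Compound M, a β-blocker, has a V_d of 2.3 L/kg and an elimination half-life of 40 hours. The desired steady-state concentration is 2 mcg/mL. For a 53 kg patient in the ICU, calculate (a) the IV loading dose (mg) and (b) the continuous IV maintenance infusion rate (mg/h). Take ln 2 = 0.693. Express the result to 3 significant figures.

(a) 244 mg; (b) 4.22 mg/h

Vd = 2.3 L/kg × 53 kg = 121.9 L
LD = Vd × C = 121.9 × 2 = 243.8 mg
CL = 0.693 × Vd / t½ = 0.693 × 121.9 / 40 = 2.112 L/h
Infusion rate = CL × Css = 2.112 × 2 = 4.224 mg/h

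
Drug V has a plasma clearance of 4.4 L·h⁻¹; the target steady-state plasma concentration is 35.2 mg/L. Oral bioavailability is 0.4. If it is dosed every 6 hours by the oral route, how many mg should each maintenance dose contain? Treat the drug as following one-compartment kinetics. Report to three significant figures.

2320 mg

At steady state, dose per interval replaces the amount cleared in that interval: F·D/τ = CL·Css.
D = CL × Css × τ / F = 4.400 × 35.2 × 6 / 0.4 = 2323 mg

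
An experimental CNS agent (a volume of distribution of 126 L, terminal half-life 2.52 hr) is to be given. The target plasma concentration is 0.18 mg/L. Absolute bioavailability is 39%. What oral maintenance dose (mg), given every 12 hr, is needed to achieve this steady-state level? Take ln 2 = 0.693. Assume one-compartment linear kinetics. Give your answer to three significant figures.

192 mg

k = 0.693/2.52 = 0.2750 h⁻¹, so CL = k·Vd = 0.2750 × 126.0 = 34.65 L/h
D = CL × Css × τ / F = 34.65 × 0.18 × 12 / 0.39 = 191.9 mg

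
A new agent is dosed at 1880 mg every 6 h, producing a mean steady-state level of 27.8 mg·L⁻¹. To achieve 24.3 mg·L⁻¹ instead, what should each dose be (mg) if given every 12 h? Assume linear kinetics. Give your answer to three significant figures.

3290 mg

For first-order elimination, Css ∝ F·D/(CL·τ); F and CL are unchanged, so Css ∝ D/τ.
D₂ = D₁ × (Css,target / Css,current) × (τ₂/τ₁) = 1880 × (24.3/27.8) × (12/6) = 3287 mg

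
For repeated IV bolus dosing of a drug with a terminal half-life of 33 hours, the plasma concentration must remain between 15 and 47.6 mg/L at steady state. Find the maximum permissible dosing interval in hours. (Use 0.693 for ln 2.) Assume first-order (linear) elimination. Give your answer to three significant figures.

k = 0.693 / t½ = 0.693 / 33 = 0.02100 h⁻¹
Between IV bolus doses, concentration decays as C = C₀·e^(−kτ), so C_peak/C_trough = e^(kτ).
τ_max = ln(C_peak/C_trough) / k = ln(47.6/15) / 0.02100 = 1.155 / 0.02100 = 55.00 h

55.0 h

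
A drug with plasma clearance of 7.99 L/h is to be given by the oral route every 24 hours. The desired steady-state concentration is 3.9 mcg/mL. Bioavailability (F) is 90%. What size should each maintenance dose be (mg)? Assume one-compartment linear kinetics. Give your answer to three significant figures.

831 mg

D = CL × Css × τ / F = 7.990 × 3.9 × 24 / 0.9 = 831.0 mg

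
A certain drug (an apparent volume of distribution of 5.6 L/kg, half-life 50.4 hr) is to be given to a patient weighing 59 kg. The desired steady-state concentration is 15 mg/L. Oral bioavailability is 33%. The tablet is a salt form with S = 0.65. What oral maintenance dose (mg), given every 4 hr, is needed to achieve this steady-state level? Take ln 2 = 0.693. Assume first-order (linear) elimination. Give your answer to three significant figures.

1270 mg

Total Vd = 5.6 × 59 = 330.4 L
CL = ln 2 · Vd / t½ = 0.693 × 330.4 / 50.4 = 4.543 L/h
D = CL × Css × τ / F / S = 4.543 × 15 × 4 / 0.33 / 0.65 = 1271 mg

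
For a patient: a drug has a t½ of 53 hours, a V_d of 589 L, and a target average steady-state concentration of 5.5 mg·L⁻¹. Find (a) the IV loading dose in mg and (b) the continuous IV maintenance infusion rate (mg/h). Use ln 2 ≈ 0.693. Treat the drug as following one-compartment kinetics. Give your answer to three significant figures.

LD = Vd × C = 589.0 × 5.5 = 3240 mg
CL = 0.693 × Vd / t½ = 0.693 × 589.0 / 53 = 7.701 L/h
Infusion rate = CL × Css = 7.701 × 5.5 = 42.36 mg/h

(a) 3240 mg; (b) 42.4 mg/h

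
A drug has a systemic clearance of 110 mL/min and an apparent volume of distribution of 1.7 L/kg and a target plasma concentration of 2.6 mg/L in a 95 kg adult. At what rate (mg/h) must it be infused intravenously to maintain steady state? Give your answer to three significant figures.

17.2 mg/h

Convert clearance: 110 mL/min × 60 min/h ÷ 1000 mL/L = 6.600 L/h
At steady state, infusion rate equals elimination rate: rate in = CL × Css.
Infusion rate = CL · Css = 6.600 L/h × 2.6 mg/L = 17.16 mg/h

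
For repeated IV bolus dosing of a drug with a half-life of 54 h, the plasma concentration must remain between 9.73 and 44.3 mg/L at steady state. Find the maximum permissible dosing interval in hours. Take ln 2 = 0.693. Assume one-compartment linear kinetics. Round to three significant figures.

118 h

k = 0.693 / t½ = 0.693 / 54 = 0.01283 h⁻¹
Between IV bolus doses, concentration decays as C = C₀·e^(−kτ), so C_peak/C_trough = e^(kτ).
τ_max = ln(C_peak/C_trough) / k = ln(44.3/9.73) / 0.01283 = 1.516 / 0.01283 = 118.2 h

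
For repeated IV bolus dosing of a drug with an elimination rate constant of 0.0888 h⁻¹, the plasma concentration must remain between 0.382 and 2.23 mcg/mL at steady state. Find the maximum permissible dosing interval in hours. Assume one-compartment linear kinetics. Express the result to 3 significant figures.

Between IV bolus doses, concentration decays as C = C₀·e^(−kτ), so C_peak/C_trough = e^(kτ).
τ_max = ln(C_peak/C_trough) / k = ln(2.23/0.382) / 0.08880 = 1.764 / 0.08880 = 19.86 h

19.9 h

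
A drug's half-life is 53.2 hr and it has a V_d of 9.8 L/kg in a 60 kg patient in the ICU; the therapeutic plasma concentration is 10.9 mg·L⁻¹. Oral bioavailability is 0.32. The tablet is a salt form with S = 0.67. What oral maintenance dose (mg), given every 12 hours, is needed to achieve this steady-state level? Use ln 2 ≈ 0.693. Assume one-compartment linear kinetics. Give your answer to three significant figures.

4670 mg

Total Vd = 9.8 × 60 = 588.0 L
CL = ln 2 · Vd / t½ = 0.693 × 588.0 / 53.2 = 7.659 L/h
D = CL × Css × τ / F / S = 7.659 × 10.9 × 12 / 0.32 / 0.67 = 4673 mg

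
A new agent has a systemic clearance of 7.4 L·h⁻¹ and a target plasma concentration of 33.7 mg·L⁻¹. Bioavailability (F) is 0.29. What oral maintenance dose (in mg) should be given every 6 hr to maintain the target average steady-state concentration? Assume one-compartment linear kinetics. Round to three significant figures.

At steady state, dose per interval replaces the amount cleared in that interval: F·D/τ = CL·Css.
D = CL × Css × τ / F = 7.400 × 33.7 × 6 / 0.29 = 5160 mg

5160 mg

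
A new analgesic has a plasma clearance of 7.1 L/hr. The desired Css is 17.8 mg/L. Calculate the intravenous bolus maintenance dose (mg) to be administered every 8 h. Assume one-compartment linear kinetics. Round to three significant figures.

1010 mg

D = CL × Css × τ = 7.100 × 17.8 × 8 = 1011 mg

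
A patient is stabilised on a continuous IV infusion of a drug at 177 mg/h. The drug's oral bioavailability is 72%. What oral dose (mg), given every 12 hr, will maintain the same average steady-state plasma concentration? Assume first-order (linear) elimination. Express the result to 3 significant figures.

To maintain the same Css, the systemic dosing rate must be unchanged: F·D/τ = infusion rate.
D = rate × τ / F = 177 × 12 / 0.72 = 2950 mg

2950 mg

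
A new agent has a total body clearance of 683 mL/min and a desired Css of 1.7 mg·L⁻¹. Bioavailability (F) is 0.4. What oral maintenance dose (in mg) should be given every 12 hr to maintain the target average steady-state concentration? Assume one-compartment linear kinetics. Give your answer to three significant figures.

2090 mg

Convert clearance: 683 mL/min × 60 min/h ÷ 1000 mL/L = 40.98 L/h
D = CL × Css × τ / F = 40.98 × 1.7 × 12 / 0.4 = 2090 mg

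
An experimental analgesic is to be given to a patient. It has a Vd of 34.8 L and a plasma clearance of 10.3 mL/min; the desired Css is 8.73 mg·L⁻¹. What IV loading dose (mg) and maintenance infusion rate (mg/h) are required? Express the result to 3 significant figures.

LD = Vd · C_target = 34.80 × 8.73 = 303.8 mg
CL = 10.3 mL/min = 10.3 × 0.06 = 0.6180 L/h
Maintenance infusion rate = CL × Css = 0.6180 × 8.73 = 5.395 mg/h

(a) 304 mg; (b) 5.40 mg/h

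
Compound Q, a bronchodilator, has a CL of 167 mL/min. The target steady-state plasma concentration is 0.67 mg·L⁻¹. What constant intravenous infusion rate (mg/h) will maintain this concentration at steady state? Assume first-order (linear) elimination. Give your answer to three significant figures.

Convert clearance: 167 mL/min × 60 min/h ÷ 1000 mL/L = 10.02 L/h
R₀ = 10.02 × 0.67 = 6.713 mg/h

6.71 mg/h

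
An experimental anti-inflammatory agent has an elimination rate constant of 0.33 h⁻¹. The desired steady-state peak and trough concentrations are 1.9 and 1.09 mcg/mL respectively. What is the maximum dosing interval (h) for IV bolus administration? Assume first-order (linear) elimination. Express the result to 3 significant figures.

1.68 h

Between IV bolus doses, concentration decays as C = C₀·e^(−kτ), so C_peak/C_trough = e^(kτ).
τ_max = ln(C_peak/C_trough) / k = ln(1.9/1.09) / 0.3300 = 0.5557 / 0.3300 = 1.684 h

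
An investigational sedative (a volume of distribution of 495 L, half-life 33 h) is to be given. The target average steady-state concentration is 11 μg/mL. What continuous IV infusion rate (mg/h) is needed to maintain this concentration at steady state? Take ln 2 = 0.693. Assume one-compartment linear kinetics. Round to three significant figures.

k = 0.693/33 = 0.02100 h⁻¹, so CL = k·Vd = 0.02100 × 495.0 = 10.40 L/h
Infusion rate = CL × Css = 10.40 × 11 = 114.4 mg/h

114 mg/h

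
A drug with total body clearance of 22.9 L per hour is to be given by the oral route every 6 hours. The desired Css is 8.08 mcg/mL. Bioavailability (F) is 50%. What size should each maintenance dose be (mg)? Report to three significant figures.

2220 mg

At steady state, dose per interval replaces the amount cleared in that interval: F·D/τ = CL·Css.
D = CL × Css × τ / F = 22.90 × 8.08 × 6 / 0.5 = 2220 mg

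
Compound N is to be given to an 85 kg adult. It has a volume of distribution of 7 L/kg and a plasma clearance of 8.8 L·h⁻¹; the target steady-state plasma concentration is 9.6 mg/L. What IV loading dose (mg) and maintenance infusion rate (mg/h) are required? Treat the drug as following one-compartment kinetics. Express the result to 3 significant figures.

Total Vd = 7 × 85 = 595.0 L
Loading: fill Vd to C_target → 595.0 L × 9.6 mg/L = 5712 mg
Infusion rate = 8.800 L/h × 9.6 mg/L = 84.48 mg/h

(a) 5710 mg; (b) 84.5 mg/h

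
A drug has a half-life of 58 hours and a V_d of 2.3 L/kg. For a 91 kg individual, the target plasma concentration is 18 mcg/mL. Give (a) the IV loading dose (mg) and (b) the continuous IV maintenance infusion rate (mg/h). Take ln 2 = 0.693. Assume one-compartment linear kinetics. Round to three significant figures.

Total Vd = 2.3 × 91 = 209.3 L
LD = Vd × C = 209.3 × 18 = 3767 mg
CL = 0.693 × Vd / t½ = 0.693 × 209.3 / 58 = 2.501 L/h
Infusion rate = CL × Css = 2.501 × 18 = 45.02 mg/h

(a) 3770 mg; (b) 45.0 mg/h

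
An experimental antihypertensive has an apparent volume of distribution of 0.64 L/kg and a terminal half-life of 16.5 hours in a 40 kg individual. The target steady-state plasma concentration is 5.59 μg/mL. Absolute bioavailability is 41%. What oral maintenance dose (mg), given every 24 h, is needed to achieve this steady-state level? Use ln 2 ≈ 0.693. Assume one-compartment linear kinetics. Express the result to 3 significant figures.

352 mg

Total Vd = 0.64 × 40 = 25.60 L
CL = ln 2 · Vd / t½ = 0.693 × 25.60 / 16.5 = 1.075 L/h
D = CL × Css × τ / F = 1.075 × 5.59 × 24 / 0.41 = 351.8 mg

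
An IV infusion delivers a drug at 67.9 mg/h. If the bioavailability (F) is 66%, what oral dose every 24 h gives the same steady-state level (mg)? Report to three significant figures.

2470 mg

To maintain the same Css, the systemic dosing rate must be unchanged: F·D/τ = infusion rate.
D = rate × τ / F = 67.9 × 24 / 0.66 = 2469 mg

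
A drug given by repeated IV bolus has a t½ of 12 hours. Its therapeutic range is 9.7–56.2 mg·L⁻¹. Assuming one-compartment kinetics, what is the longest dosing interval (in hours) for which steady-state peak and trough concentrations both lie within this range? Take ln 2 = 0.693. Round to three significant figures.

30.4 h

k = 0.693 / t½ = 0.693 / 12 = 0.05775 h⁻¹
Between IV bolus doses, concentration decays as C = C₀·e^(−kτ), so C_peak/C_trough = e^(kτ).
τ_max = ln(C_peak/C_trough) / k = ln(56.2/9.7) / 0.05775 = 1.757 / 0.05775 = 30.42 h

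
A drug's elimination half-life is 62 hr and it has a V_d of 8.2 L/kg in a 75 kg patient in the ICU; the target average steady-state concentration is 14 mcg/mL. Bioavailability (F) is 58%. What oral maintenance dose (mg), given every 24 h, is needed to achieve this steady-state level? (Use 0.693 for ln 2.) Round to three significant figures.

Total Vd = 8.2 × 75 = 615.0 L
CL = 0.693 × Vd / t½ = 0.693 × 615.0 / 62 = 6.874 L/h
D = CL × Css × τ / F = 6.874 × 14 × 24 / 0.58 = 3982 mg

3980 mg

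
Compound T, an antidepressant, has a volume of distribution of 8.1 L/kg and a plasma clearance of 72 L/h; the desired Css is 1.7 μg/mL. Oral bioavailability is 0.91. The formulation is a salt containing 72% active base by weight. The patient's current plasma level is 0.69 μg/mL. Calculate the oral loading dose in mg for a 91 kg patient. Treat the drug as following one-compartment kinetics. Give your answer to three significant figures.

1140 mg

Total Vd = 8.1 × 91 = 737.1 L
Concentration deficit ΔC = 1.7 − 0.69 = 1.010 mg/L
LD = Vd × ΔC / F / S = 737.1 × 1.010 / 0.91 / 0.72 = 1136 mg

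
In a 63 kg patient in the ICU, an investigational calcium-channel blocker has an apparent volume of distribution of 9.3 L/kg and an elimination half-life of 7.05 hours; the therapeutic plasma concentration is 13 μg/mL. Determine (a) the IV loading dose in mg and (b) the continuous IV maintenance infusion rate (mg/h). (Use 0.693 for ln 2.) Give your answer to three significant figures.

Total Vd = 9.3 × 63 = 585.9 L
LD = Vd × C = 585.9 × 13 = 7617 mg
CL = 0.693 × Vd / t½ = 0.693 × 585.9 / 7.05 = 57.59 L/h
Infusion rate = CL × Css = 57.59 × 13 = 748.7 mg/h

(a) 7620 mg; (b) 749 mg/h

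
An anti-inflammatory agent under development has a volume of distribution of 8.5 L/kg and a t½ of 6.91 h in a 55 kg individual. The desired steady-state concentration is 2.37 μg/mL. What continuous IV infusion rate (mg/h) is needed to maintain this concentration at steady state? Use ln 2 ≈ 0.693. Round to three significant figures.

111 mg/h

Vd = 8.5 L/kg × 55 kg = 467.5 L
k = 0.693/6.91 = 0.1003 h⁻¹, so CL = k·Vd = 0.1003 × 467.5 = 46.89 L/h
Infusion rate = CL × Css = 46.89 × 2.37 = 111.1 mg/h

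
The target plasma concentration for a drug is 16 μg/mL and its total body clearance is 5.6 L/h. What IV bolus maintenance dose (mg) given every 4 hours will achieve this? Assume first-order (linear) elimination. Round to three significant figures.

D = CL × Css × τ = 5.600 × 16 × 4 = 358.4 mg

358 mg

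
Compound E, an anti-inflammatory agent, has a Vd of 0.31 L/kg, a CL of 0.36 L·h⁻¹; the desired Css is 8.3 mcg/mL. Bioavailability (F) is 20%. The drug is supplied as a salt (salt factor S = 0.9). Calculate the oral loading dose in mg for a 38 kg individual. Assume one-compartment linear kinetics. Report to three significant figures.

543 mg

Vd(total) = 38 kg × 0.31 L/kg = 11.78 L
LD = Vd × C / F / S = 11.78 × 8.300 / 0.2 / 0.9 = 543.2 mg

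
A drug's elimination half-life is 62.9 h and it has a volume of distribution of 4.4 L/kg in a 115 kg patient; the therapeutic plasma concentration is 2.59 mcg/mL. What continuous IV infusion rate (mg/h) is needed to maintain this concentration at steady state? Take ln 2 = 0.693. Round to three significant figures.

14.4 mg/h

Vd(total) = 115 kg × 4.4 L/kg = 506.0 L
CL = 0.693 × Vd / t½ = 0.693 × 506.0 / 62.9 = 5.575 L/h
Infusion rate = CL × Css = 5.575 × 2.59 = 14.44 mg/h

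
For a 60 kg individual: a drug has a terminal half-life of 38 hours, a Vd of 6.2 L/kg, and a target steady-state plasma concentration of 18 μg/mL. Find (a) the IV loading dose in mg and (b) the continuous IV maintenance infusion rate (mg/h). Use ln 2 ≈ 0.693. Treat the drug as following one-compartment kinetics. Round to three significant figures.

Total Vd = 6.2 × 60 = 372.0 L
LD = Vd × C = 372.0 × 18 = 6696 mg
CL = 0.693 × Vd / t½ = 0.693 × 372.0 / 38 = 6.784 L/h
Infusion rate = CL × Css = 6.784 × 18 = 122.1 mg/h

(a) 6700 mg; (b) 122 mg/h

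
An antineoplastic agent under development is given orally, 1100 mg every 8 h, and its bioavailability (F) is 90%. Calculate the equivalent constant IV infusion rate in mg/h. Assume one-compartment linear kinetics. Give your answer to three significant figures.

124 mg/h

Equivalent systemic input: infusion rate = F·D/τ.
Rate = 0.9 × 1100 / 8 = 123.8 mg/h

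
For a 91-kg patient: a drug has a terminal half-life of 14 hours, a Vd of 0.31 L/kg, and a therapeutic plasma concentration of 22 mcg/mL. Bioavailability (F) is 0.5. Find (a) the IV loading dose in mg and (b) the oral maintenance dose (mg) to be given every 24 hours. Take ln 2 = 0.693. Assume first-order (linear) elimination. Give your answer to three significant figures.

(a) 621 mg; (b) 1470 mg

Vd = 0.31 L/kg × 91 kg = 28.21 L
LD = Vd × C = 28.21 × 22 = 620.6 mg
CL = 0.693 × Vd / t½ = 0.693 × 28.21 / 14 = 1.396 L/h
D = CL × Css × τ / F = 1.396 × 22 × 24 / 0.5 = 1474 mg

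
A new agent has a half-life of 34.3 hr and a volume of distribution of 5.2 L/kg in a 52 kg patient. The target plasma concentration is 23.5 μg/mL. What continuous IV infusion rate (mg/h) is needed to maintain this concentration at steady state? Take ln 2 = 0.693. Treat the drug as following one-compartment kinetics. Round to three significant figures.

Total Vd = 5.2 × 52 = 270.4 L
CL = 0.693 × Vd / t½ = 0.693 × 270.4 / 34.3 = 5.463 L/h
Infusion rate = CL × Css = 5.463 × 23.5 = 128.4 mg/h

128 mg/h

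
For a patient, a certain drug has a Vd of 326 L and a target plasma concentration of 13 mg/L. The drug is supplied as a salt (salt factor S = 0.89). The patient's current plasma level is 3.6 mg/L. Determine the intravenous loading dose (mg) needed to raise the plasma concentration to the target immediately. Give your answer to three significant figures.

Concentration deficit ΔC = 13 − 3.6 = 9.400 mg/L
LD = Vd × ΔC / S = 326.0 × 9.400 / 0.89 = 3443 mg

3440 mg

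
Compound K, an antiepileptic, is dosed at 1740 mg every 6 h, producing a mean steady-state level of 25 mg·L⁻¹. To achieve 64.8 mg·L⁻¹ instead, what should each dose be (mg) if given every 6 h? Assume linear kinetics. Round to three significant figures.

With linear kinetics, Css is proportional to dose rate (D/τ) at fixed clearance.
D₂ = D₁ × (Css,target / Css,current) = 1740 × 64.8/25 = 4510 mg

4510 mg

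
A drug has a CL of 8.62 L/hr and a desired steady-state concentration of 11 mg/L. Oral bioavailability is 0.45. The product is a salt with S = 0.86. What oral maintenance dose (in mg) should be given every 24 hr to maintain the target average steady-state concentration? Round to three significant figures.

5880 mg

D = CL × Css × τ / F / S = 8.620 × 11 × 24 / 0.45 / 0.86 = 5880 mg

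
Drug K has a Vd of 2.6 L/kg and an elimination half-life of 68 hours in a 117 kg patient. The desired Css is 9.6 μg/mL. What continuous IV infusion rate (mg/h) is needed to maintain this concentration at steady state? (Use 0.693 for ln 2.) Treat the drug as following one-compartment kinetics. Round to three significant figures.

Total Vd = 2.6 × 117 = 304.2 L
k = 0.693/68 = 0.01019 h⁻¹, so CL = k·Vd = 0.01019 × 304.2 = 3.100 L/h
Infusion rate = CL × Css = 3.100 × 9.6 = 29.76 mg/h

29.8 mg/h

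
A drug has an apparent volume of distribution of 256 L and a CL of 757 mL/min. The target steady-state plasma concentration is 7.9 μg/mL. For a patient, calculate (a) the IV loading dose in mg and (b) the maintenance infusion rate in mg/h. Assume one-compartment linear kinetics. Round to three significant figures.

(a) 2020 mg; (b) 359 mg/h

LD = Vd · C_target = 256.0 × 7.9 = 2022 mg
Convert clearance: 757 mL/min × 60 min/h ÷ 1000 mL/L = 45.42 L/h
Maintenance: replace elimination → rate = CL × Css = 45.42 × 7.9 = 358.8 mg/h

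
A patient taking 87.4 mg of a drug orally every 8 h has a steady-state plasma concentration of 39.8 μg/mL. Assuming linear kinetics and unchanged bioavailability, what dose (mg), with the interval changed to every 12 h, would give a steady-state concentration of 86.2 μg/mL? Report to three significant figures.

For first-order elimination, Css ∝ F·D/(CL·τ); F and CL are unchanged, so Css ∝ D/τ.
D₂ = D₁ × (Css,target / Css,current) × (τ₂/τ₁) = 87.4 × (86.2/39.8) × (12/8) = 283.9 mg

284 mg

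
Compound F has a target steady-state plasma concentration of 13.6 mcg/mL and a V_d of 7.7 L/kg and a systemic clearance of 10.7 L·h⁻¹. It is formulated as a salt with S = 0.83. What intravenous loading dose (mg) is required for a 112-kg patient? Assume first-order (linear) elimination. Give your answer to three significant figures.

Total Vd = 7.7 × 112 = 862.4 L
The loading dose fills Vd to the target concentration; clearance is irrelevant here.
LD = Vd × C / S = 862.4 × 13.60 / 0.83 = 14130 mg

14100 mg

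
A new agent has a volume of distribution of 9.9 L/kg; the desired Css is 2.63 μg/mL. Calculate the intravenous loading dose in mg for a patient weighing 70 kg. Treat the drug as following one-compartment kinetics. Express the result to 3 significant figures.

1820 mg

Vd(total) = 70 kg × 9.9 L/kg = 693.0 L
LD = Vd × C = 693.0 × 2.630 = 1823 mg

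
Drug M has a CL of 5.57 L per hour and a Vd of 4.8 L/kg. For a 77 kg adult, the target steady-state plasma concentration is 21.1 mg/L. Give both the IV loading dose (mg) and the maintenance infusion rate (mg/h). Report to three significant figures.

(a) 7800 mg; (b) 118 mg/h

Vd(total) = 77 kg × 4.8 L/kg = 369.6 L
Loading dose = Vd × C = 369.6 × 21.1 = 7799 mg
Infusion rate = 5.570 L/h × 21.1 mg/L = 117.5 mg/h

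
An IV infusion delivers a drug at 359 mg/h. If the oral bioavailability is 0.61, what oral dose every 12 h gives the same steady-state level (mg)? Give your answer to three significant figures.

To maintain the same Css, the systemic dosing rate must be unchanged: F·D/τ = infusion rate.
D = rate × τ / F = 359 × 12 / 0.61 = 7062 mg

7060 mg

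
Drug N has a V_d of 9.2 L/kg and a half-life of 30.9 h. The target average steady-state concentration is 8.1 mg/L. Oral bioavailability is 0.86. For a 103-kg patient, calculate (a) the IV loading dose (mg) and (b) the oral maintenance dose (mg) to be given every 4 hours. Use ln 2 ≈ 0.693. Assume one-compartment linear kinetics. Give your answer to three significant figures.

(a) 7680 mg; (b) 801 mg

Vd(total) = 103 kg × 9.2 L/kg = 947.6 L
LD = Vd × C = 947.6 × 8.1 = 7676 mg
CL = 0.693 × Vd / t½ = 0.693 × 947.6 / 30.9 = 21.25 L/h
D = CL × Css × τ / F = 21.25 × 8.1 × 4 / 0.86 = 800.6 mg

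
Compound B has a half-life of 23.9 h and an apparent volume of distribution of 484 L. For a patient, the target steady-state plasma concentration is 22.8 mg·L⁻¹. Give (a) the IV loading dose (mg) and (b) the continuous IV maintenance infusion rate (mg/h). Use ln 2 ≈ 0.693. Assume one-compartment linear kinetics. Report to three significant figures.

LD = Vd × C = 484.0 × 22.8 = 11040 mg
CL = 0.693 × Vd / t½ = 0.693 × 484.0 / 23.9 = 14.03 L/h
Infusion rate = CL × Css = 14.03 × 22.8 = 319.9 mg/h

(a) 11000 mg; (b) 320 mg/h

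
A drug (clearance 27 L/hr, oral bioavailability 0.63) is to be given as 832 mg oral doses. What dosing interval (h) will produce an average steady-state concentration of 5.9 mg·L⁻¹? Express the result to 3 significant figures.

3.29 h

F·D/τ = CL·Css → τ = F·D / (CL·Css).
τ = 0.63 × 832 / (27 × 5.9) = 3.290 h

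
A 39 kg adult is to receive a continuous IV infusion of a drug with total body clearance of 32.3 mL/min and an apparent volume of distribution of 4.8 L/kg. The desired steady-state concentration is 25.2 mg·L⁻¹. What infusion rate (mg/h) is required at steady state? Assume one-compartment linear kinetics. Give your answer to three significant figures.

48.8 mg/h

CL = 32.3 mL/min × 60/1000 = 1.938 L/h
At steady state, infusion rate equals elimination rate: rate in = CL × Css.
R₀ = 1.938 × 25.2 = 48.84 mg/h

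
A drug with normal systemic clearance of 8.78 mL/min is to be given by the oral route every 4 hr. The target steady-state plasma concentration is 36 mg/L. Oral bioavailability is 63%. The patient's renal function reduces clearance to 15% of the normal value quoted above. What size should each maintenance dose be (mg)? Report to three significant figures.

18.1 mg

CL = 8.78 mL/min = 8.78 × 0.06 = 0.5268 L/h
Patient clearance = 0.15 × 0.5268 = 0.07902 L/h
D = CL × Css × τ / F = 0.07902 × 36 × 4 / 0.63 = 18.06 mg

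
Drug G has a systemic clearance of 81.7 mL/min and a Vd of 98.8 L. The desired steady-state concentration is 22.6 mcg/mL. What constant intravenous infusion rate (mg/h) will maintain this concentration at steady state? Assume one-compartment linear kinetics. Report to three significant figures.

CL = 81.7 mL/min = 81.7 × 0.06 = 4.902 L/h
Infusion rate = CL · Css = 4.902 L/h × 22.6 mg/L = 110.8 mg/h

111 mg/h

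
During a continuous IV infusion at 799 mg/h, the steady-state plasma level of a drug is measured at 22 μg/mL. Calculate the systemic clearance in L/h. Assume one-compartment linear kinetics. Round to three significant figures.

At steady state, infusion rate = CL × Css, so CL = rate / Css.
CL = 799 / 22 = 36.32 L/h

36.3 L/h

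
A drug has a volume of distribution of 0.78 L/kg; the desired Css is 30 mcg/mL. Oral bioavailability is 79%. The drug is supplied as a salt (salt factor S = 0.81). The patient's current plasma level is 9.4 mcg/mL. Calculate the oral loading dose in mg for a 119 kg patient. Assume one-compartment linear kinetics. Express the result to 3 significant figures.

Total Vd = 0.78 × 119 = 92.82 L
Concentration deficit ΔC = 30 − 9.4 = 20.60 mg/L
LD = Vd × ΔC / F / S = 92.82 × 20.60 / 0.79 / 0.81 = 2988 mg

2990 mg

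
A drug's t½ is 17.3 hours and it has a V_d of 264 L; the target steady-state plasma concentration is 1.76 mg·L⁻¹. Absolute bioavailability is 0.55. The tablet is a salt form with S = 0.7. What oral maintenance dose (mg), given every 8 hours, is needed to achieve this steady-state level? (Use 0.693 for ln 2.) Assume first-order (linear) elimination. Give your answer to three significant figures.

387 mg

CL = 0.693 × Vd / t½ = 0.693 × 264.0 / 17.3 = 10.58 L/h
D = CL × Css × τ / F / S = 10.58 × 1.76 × 8 / 0.55 / 0.7 = 386.9 mg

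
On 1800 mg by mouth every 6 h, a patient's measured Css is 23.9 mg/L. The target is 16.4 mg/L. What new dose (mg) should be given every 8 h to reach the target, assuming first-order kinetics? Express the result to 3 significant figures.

1650 mg

With linear kinetics, Css is proportional to dose rate (D/τ) at fixed clearance.
D₂ = D₁ × (Css,target / Css,current) × (τ₂/τ₁) = 1800 × (16.4/23.9) × (8/6) = 1647 mg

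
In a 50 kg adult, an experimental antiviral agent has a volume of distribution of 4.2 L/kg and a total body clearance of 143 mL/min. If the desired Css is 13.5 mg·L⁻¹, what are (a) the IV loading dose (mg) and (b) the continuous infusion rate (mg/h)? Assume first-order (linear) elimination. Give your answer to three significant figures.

(a) 2840 mg; (b) 116 mg/h

Vd(total) = 50 kg × 4.2 L/kg = 210.0 L
LD = Vd · C_target = 210.0 × 13.5 = 2835 mg
CL = 143 mL/min = 143 × 0.06 = 8.580 L/h
Maintenance: replace elimination → rate = CL × Css = 8.580 × 13.5 = 115.8 mg/h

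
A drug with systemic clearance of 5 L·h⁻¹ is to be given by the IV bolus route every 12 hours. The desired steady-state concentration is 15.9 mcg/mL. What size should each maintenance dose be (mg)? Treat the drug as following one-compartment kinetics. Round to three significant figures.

954 mg

At steady state, dose per interval replaces the amount cleared in that interval: D/τ = CL·Css.
D = CL × Css × τ = 5.000 × 15.9 × 12 = 954.0 mg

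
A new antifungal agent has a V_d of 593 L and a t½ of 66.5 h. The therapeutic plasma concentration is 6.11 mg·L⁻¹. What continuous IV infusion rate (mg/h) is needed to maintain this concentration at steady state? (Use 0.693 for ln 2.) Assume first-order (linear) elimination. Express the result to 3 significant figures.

37.8 mg/h

CL = 0.693 × Vd / t½ = 0.693 × 593.0 / 66.5 = 6.180 L/h
Infusion rate = CL × Css = 6.180 × 6.11 = 37.76 mg/h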